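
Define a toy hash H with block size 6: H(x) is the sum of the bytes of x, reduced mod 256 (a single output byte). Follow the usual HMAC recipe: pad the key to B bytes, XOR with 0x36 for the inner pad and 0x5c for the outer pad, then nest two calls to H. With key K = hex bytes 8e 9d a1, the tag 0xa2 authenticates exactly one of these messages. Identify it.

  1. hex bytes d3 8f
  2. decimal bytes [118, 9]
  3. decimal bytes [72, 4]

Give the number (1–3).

1

Key hex bytes 8e 9d a1 is 3 bytes ≤ B = 6; zero-pad to 6 bytes: K' = 8e 9d a1 00 00 00.
K' ⊕ ipad = b8 ab 97 36 36 36; K' ⊕ opad = d2 c1 fd 5c 5c 5c.
m1: inner = H(b8 ab 97 36 36 36 d3 8f) = fe; tag = H(d2 c1 fd 5c 5c 5c fe) = a2 ← matches
m2: inner = H(b8 ab 97 36 36 36 76 09) = 1b; tag = H(d2 c1 fd 5c 5c 5c 1b) = bf
m3: inner = H(b8 ab 97 36 36 36 48 04) = e8; tag = H(d2 c1 fd 5c 5c 5c e8) = 8c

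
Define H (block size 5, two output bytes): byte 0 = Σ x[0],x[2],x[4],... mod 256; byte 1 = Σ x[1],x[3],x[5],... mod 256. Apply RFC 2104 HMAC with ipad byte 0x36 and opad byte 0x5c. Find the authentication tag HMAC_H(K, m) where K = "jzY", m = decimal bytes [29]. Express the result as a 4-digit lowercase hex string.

3683

Key "jzY" = 6a 7a 59 is 3 bytes ≤ B = 5; zero-pad to 5 bytes: K' = 6a 7a 59 00 00.
K' ⊕ ipad = 5c 4c 6f 36 36.  K' ⊕ opad = 36 26 05 5c 5c.
Inner input = (K'⊕ipad) ∥ m = 5c 4c 6f 36 36 ∥ 1d.
Inner hash: even-index sum = 257 mod 256 = 1; odd-index sum = 159 mod 256 = 159 → 01 9f.
Outer input = (K'⊕opad) ∥ inner = 36 26 05 5c 5c ∥ 01 9f.
Outer hash (tag): even-index sum = 310 mod 256 = 54; odd-index sum = 131 mod 256 = 131 → 36 83.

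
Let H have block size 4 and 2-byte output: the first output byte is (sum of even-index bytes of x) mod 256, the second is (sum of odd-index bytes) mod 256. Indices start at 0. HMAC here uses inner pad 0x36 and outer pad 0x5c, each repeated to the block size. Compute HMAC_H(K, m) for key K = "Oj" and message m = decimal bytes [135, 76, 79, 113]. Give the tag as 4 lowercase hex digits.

Key "Oj" = 4f 6a is 2 bytes ≤ B = 4; zero-pad to 4 bytes: K' = 4f 6a 00 00.
K' ⊕ ipad = 79 5c 36 36.  K' ⊕ opad = 13 36 5c 5c.
Inner input = (K'⊕ipad) ∥ m = 79 5c 36 36 ∥ 87 4c 4f 71.
Inner hash: even-index sum = 389 mod 256 = 133; odd-index sum = 335 mod 256 = 79 → 85 4f.
Outer input = (K'⊕opad) ∥ inner = 13 36 5c 5c ∥ 85 4f.
Outer hash (tag): even-index sum = 244 mod 256 = 244; odd-index sum = 225 mod 256 = 225 → f4 e1.

f4e1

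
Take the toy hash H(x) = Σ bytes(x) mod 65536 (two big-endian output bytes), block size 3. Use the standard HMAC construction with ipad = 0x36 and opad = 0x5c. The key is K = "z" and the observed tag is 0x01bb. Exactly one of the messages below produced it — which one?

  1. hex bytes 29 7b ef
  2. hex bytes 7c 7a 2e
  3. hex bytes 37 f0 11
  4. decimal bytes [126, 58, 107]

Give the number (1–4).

Key "z" = 7a is 1 byte ≤ B = 3; zero-pad to 3 bytes: K' = 7a 00 00.
K' ⊕ ipad = 4c 36 36; K' ⊕ opad = 26 5c 5c.
m1: inner = H(4c 36 36 29 7b ef) = 02 4b; tag = H(26 5c 5c 02 4b) = 012b
m2: inner = H(4c 36 36 7c 7a 2e) = 01 dc; tag = H(26 5c 5c 01 dc) = 01bb ← matches
m3: inner = H(4c 36 36 37 f0 11) = 01 f0; tag = H(26 5c 5c 01 f0) = 01cf
m4: inner = H(4c 36 36 7e 3a 6b) = 01 db; tag = H(26 5c 5c 01 db) = 01ba

2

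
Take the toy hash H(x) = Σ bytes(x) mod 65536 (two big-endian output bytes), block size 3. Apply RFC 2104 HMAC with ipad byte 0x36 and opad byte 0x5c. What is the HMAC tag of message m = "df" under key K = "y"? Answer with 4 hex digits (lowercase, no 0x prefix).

0163

Key "y" = 79 is 1 byte ≤ B = 3; zero-pad to 3 bytes: K' = 79 00 00.
K' ⊕ ipad = 4f 36 36.  K' ⊕ opad = 25 5c 5c.
Inner input = (K'⊕ipad) ∥ m = 4f 36 36 ∥ 64 66.
Inner hash: sum = 79+54+54+100+102 = 389 → 01 85.
Outer input = (K'⊕opad) ∥ inner = 25 5c 5c ∥ 01 85.
Outer hash (tag): sum = 37+92+92+1+133 = 355 → 01 63.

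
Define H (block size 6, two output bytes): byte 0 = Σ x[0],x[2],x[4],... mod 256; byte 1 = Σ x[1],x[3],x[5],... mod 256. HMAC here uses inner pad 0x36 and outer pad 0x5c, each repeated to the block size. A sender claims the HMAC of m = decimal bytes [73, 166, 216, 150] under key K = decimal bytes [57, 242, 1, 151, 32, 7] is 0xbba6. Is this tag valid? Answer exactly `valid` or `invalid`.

Key decimal bytes [57, 242, 1, 151, 32, 7] = 39 f2 01 97 20 07 is exactly B = 6 bytes: K' = 39 f2 01 97 20 07.
K' ⊕ ipad = 0f c4 37 a1 16 31; K' ⊕ opad = 65 ae 5d cb 7c 5b.
Inner hash: even-index sum = 381 mod 256 = 125; odd-index sum = 722 mod 256 = 210 → 7d d2.
Outer hash (recomputed tag): even-index sum = 443 mod 256 = 187; odd-index sum = 678 mod 256 = 166 → bb a6.
Recomputed tag = bba6; claimed = bba6 → match.

valid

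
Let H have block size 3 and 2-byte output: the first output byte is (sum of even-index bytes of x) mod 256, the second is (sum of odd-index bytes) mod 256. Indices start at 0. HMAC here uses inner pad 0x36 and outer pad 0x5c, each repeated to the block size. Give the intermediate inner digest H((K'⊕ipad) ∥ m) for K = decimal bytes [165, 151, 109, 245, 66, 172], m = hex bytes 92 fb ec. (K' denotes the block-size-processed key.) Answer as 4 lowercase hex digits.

938c

Key decimal bytes [165, 151, 109, 245, 66, 172] = a5 97 6d f5 42 ac is 6 bytes > B = 3, so hash it first: H(key) = 54 38, then zero-pad to 3 bytes: K' = 54 38 00.
K' ⊕ ipad = 62 0e 36.
Inner input = 62 0e 36 ∥ 92 fb ec.
Inner hash: even-index sum = 403 mod 256 = 147; odd-index sum = 396 mod 256 = 140 → 93 8c.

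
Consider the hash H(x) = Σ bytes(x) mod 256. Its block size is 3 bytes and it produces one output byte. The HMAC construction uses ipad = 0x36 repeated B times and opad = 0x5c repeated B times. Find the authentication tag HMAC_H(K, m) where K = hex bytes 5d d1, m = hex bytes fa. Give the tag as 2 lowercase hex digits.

Key hex bytes 5d d1 is 2 bytes ≤ B = 3; zero-pad to 3 bytes: K' = 5d d1 00.
K' ⊕ ipad = 6b e7 36.  K' ⊕ opad = 01 8d 5c.
Inner input = (K'⊕ipad) ∥ m = 6b e7 36 ∥ fa.
Inner hash: sum = 107+231+54+250 = 642; mod 256 = 130 → 82.
Outer input = (K'⊕opad) ∥ inner = 01 8d 5c ∥ 82.
Outer hash (tag): sum = 1+141+92+130 = 364; mod 256 = 108 → 6c.

6c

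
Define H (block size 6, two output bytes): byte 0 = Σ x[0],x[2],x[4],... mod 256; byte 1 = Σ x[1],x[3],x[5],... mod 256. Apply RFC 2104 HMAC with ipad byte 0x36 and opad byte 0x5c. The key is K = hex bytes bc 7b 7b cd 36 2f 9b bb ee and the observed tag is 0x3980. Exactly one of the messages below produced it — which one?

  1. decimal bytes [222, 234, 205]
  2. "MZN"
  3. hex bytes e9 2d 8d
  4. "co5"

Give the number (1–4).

1

Key hex bytes bc 7b 7b cd 36 2f 9b bb ee is 9 bytes > B = 6, so hash it first: H(key) = f6 32, then zero-pad to 6 bytes: K' = f6 32 00 00 00 00.
K' ⊕ ipad = c0 04 36 36 36 36; K' ⊕ opad = aa 6e 5c 5c 5c 5c.
m1: inner = H(c0 04 36 36 36 36 de ea cd) = d7 5a; tag = H(aa 6e 5c 5c 5c 5c d7 5a) = 3980 ← matches
m2: inner = H(c0 04 36 36 36 36 4d 5a 4e) = c7 ca; tag = H(aa 6e 5c 5c 5c 5c c7 ca) = 29f0
m3: inner = H(c0 04 36 36 36 36 e9 2d 8d) = a2 9d; tag = H(aa 6e 5c 5c 5c 5c a2 9d) = 04c3
m4: inner = H(c0 04 36 36 36 36 63 6f 35) = c4 df; tag = H(aa 6e 5c 5c 5c 5c c4 df) = 2605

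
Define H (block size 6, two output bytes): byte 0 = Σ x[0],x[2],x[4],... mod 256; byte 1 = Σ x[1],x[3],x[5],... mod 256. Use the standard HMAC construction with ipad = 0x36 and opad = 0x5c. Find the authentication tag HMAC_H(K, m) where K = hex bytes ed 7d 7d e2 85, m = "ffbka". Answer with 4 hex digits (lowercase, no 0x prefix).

Key hex bytes ed 7d 7d e2 85 is 5 bytes ≤ B = 6; zero-pad to 6 bytes: K' = ed 7d 7d e2 85 00.
K' ⊕ ipad = db 4b 4b d4 b3 36.  K' ⊕ opad = b1 21 21 be d9 5c.
Inner input = (K'⊕ipad) ∥ m = db 4b 4b d4 b3 36 ∥ 66 66 62 6b 61.
Inner hash: even-index sum = 770 mod 256 = 2; odd-index sum = 550 mod 256 = 38 → 02 26.
Outer input = (K'⊕opad) ∥ inner = b1 21 21 be d9 5c ∥ 02 26.
Outer hash (tag): even-index sum = 429 mod 256 = 173; odd-index sum = 353 mod 256 = 97 → ad 61.

ad61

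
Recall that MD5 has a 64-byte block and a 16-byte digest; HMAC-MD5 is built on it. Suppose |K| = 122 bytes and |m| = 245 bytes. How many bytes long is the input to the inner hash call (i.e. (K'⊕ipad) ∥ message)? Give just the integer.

Key is 122 > 64 bytes, so it is hashed to 16 bytes then zero-padded to 64: |K'| = 64.
Inner input = (K'⊕ipad) ∥ m → 64 + 245 = 309 bytes.

309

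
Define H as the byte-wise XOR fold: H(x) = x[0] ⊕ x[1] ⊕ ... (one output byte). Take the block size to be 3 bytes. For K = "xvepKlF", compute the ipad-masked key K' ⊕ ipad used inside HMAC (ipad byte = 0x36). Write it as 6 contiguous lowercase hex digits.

4c3636

Key "xvepKlF" = 78 76 65 70 4b 6c 46 is 7 bytes > B = 3, so hash it first: H(key) = 7a, then zero-pad to 3 bytes: K' = 7a 00 00.
XOR each byte with 0x36: 7a⊕36=4c, 00⊕36=36, 00⊕36=36.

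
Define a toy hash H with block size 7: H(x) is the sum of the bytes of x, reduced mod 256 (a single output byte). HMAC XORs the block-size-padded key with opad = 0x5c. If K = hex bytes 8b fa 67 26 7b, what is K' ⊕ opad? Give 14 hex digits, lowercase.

d7a63b7a275c5c

Key hex bytes 8b fa 67 26 7b is 5 bytes ≤ B = 7; zero-pad to 7 bytes: K' = 8b fa 67 26 7b 00 00.
XOR each byte with 0x5c: 8b⊕5c=d7, fa⊕5c=a6, 67⊕5c=3b, 26⊕5c=7a, 7b⊕5c=27, 00⊕5c=5c, 00⊕5c=5c.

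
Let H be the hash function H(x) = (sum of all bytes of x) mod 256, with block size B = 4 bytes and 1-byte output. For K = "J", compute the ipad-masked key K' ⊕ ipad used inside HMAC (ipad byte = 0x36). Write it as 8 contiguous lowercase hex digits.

7c363636

Key "J" = 4a is 1 byte ≤ B = 4; zero-pad to 4 bytes: K' = 4a 00 00 00.
XOR each byte with 0x36: 4a⊕36=7c, 00⊕36=36, 00⊕36=36, 00⊕36=36.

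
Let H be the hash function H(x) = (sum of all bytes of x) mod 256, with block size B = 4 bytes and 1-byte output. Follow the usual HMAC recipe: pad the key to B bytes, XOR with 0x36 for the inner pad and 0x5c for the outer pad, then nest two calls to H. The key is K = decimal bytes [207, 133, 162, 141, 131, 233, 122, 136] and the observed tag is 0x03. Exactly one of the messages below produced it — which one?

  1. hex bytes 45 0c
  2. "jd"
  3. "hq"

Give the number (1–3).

Key decimal bytes [207, 133, 162, 141, 131, 233, 122, 136] = cf 85 a2 8d 83 e9 7a 88 is 8 bytes > B = 4, so hash it first: H(key) = f1, then zero-pad to 4 bytes: K' = f1 00 00 00.
K' ⊕ ipad = c7 36 36 36; K' ⊕ opad = ad 5c 5c 5c.
m1: inner = H(c7 36 36 36 45 0c) = ba; tag = H(ad 5c 5c 5c ba) = 7b
m2: inner = H(c7 36 36 36 6a 64) = 37; tag = H(ad 5c 5c 5c 37) = f8
m3: inner = H(c7 36 36 36 68 71) = 42; tag = H(ad 5c 5c 5c 42) = 03 ← matches

3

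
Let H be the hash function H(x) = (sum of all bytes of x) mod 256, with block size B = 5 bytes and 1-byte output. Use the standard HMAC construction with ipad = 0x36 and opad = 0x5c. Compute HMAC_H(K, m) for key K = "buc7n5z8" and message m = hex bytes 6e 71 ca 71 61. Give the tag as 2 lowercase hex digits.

Key "buc7n5z8" = 62 75 63 37 6e 35 7a 38 is 8 bytes > B = 5, so hash it first: H(key) = c6, then zero-pad to 5 bytes: K' = c6 00 00 00 00.
K' ⊕ ipad = f0 36 36 36 36.  K' ⊕ opad = 9a 5c 5c 5c 5c.
Inner input = (K'⊕ipad) ∥ m = f0 36 36 36 36 ∥ 6e 71 ca 71 61.
Inner hash: sum = 240+54+54+54+54+110+113+202+113+97 = 1091; mod 256 = 67 → 43.
Outer input = (K'⊕opad) ∥ inner = 9a 5c 5c 5c 5c ∥ 43.
Outer hash (tag): sum = 154+92+92+92+92+67 = 589; mod 256 = 77 → 4d.

4d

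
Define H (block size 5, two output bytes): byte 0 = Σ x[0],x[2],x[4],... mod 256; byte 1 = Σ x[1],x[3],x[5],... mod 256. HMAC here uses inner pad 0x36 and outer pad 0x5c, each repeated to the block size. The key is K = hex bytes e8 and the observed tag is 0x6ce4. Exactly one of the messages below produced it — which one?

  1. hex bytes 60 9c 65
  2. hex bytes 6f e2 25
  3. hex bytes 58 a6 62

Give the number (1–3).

2

Key hex bytes e8 is 1 byte ≤ B = 5; zero-pad to 5 bytes: K' = e8 00 00 00 00.
K' ⊕ ipad = de 36 36 36 36; K' ⊕ opad = b4 5c 5c 5c 5c.
m1: inner = H(de 36 36 36 36 60 9c 65) = e6 31; tag = H(b4 5c 5c 5c 5c e6 31) = 9d9e
m2: inner = H(de 36 36 36 36 6f e2 25) = 2c 00; tag = H(b4 5c 5c 5c 5c 2c 00) = 6ce4 ← matches
m3: inner = H(de 36 36 36 36 58 a6 62) = f0 26; tag = H(b4 5c 5c 5c 5c f0 26) = 92a8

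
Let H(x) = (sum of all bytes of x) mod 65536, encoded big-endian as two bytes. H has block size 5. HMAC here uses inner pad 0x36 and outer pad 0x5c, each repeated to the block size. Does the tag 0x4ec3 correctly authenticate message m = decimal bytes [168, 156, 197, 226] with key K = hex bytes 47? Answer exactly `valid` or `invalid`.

Key hex bytes 47 is 1 byte ≤ B = 5; zero-pad to 5 bytes: K' = 47 00 00 00 00.
K' ⊕ ipad = 71 36 36 36 36; K' ⊕ opad = 1b 5c 5c 5c 5c.
Inner hash: sum = 113+54+54+54+54+168+156+197+226 = 1076 → 04 34.
Outer hash (recomputed tag): sum = 27+92+92+92+92+4+52 = 451 → 01 c3.
Recomputed tag = 01c3; claimed = 4ec3 → mismatch.

invalid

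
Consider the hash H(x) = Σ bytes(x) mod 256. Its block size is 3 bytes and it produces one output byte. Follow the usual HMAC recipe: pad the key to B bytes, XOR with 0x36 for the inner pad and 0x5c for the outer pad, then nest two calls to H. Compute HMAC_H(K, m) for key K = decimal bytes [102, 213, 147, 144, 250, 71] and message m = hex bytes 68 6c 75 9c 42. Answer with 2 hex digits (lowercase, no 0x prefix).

b7

Key decimal bytes [102, 213, 147, 144, 250, 71] = 66 d5 93 90 fa 47 is 6 bytes > B = 3, so hash it first: H(key) = 9f, then zero-pad to 3 bytes: K' = 9f 00 00.
K' ⊕ ipad = a9 36 36.  K' ⊕ opad = c3 5c 5c.
Inner input = (K'⊕ipad) ∥ m = a9 36 36 ∥ 68 6c 75 9c 42.
Inner hash: sum = 169+54+54+104+108+117+156+66 = 828; mod 256 = 60 → 3c.
Outer input = (K'⊕opad) ∥ inner = c3 5c 5c ∥ 3c.
Outer hash (tag): sum = 195+92+92+60 = 439; mod 256 = 183 → b7.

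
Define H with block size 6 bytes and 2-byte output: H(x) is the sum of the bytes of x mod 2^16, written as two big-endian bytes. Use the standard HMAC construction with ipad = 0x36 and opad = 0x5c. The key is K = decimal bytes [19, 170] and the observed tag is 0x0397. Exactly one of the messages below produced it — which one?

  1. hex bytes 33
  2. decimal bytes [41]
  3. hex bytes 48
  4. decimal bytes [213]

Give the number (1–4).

Key decimal bytes [19, 170] = 13 aa is 2 bytes ≤ B = 6; zero-pad to 6 bytes: K' = 13 aa 00 00 00 00.
K' ⊕ ipad = 25 9c 36 36 36 36; K' ⊕ opad = 4f f6 5c 5c 5c 5c.
m1: inner = H(25 9c 36 36 36 36 33) = 01 cc; tag = H(4f f6 5c 5c 5c 5c 01 cc) = 0382
m2: inner = H(25 9c 36 36 36 36 29) = 01 c2; tag = H(4f f6 5c 5c 5c 5c 01 c2) = 0378
m3: inner = H(25 9c 36 36 36 36 48) = 01 e1; tag = H(4f f6 5c 5c 5c 5c 01 e1) = 0397 ← matches
m4: inner = H(25 9c 36 36 36 36 d5) = 02 6e; tag = H(4f f6 5c 5c 5c 5c 02 6e) = 0325

3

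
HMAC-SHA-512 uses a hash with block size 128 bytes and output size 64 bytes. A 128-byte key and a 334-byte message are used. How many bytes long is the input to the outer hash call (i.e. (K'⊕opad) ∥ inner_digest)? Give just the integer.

Key is 128 ≤ 128 bytes, zero-padded: |K'| = 128.
Outer input = (K'⊕opad) ∥ H(inner) → 128 + 64 = 192 bytes.

192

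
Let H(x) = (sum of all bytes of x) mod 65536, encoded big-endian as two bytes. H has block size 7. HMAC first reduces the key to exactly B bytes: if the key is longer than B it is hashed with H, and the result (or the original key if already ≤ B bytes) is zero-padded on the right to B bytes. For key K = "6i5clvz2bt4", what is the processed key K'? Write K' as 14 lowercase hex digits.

03cf0000000000

|K| = 11 > B = 7, so first hash the key.
H(K): sum = 54+105+53+99+108+118+122+50+98+116+52 = 975 → 03 cf.
Zero-pad H(K) = 03 cf to 7 bytes: K' = 03 cf 00 00 00 00 00.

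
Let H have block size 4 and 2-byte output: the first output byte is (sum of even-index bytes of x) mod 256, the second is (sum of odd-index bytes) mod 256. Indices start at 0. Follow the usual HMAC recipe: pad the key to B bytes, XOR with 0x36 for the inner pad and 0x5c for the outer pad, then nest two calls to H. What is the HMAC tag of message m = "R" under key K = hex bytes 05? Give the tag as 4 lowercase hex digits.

Key hex bytes 05 is 1 byte ≤ B = 4; zero-pad to 4 bytes: K' = 05 00 00 00.
K' ⊕ ipad = 33 36 36 36.  K' ⊕ opad = 59 5c 5c 5c.
Inner input = (K'⊕ipad) ∥ m = 33 36 36 36 ∥ 52.
Inner hash: even-index sum = 187 mod 256 = 187; odd-index sum = 108 mod 256 = 108 → bb 6c.
Outer input = (K'⊕opad) ∥ inner = 59 5c 5c 5c ∥ bb 6c.
Outer hash (tag): even-index sum = 368 mod 256 = 112; odd-index sum = 292 mod 256 = 36 → 70 24.

7024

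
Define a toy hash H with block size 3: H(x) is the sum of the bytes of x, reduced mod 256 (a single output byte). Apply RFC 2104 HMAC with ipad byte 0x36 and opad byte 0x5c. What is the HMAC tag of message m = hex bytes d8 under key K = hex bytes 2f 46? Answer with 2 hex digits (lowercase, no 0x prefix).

Key hex bytes 2f 46 is 2 bytes ≤ B = 3; zero-pad to 3 bytes: K' = 2f 46 00.
K' ⊕ ipad = 19 70 36.  K' ⊕ opad = 73 1a 5c.
Inner input = (K'⊕ipad) ∥ m = 19 70 36 ∥ d8.
Inner hash: sum = 25+112+54+216 = 407; mod 256 = 151 → 97.
Outer input = (K'⊕opad) ∥ inner = 73 1a 5c ∥ 97.
Outer hash (tag): sum = 115+26+92+151 = 384; mod 256 = 128 → 80.

80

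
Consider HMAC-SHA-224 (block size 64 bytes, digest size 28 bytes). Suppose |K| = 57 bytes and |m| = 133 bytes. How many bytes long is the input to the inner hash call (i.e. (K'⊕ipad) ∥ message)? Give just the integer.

Key is 57 ≤ 64 bytes, zero-padded: |K'| = 64.
Inner input = (K'⊕ipad) ∥ m → 64 + 133 = 197 bytes.

197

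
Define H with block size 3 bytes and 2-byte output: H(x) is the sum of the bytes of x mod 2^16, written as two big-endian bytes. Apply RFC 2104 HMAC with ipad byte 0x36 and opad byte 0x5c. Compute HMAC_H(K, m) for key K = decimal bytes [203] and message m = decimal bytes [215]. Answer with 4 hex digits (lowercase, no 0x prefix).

0191

Key decimal bytes [203] = cb is 1 byte ≤ B = 3; zero-pad to 3 bytes: K' = cb 00 00.
K' ⊕ ipad = fd 36 36.  K' ⊕ opad = 97 5c 5c.
Inner input = (K'⊕ipad) ∥ m = fd 36 36 ∥ d7.
Inner hash: sum = 253+54+54+215 = 576 → 02 40.
Outer input = (K'⊕opad) ∥ inner = 97 5c 5c ∥ 02 40.
Outer hash (tag): sum = 151+92+92+2+64 = 401 → 01 91.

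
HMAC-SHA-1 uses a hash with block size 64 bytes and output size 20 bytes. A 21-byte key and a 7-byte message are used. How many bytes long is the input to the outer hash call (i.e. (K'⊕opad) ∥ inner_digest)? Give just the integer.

84

Key is 21 ≤ 64 bytes, zero-padded: |K'| = 64.
Outer input = (K'⊕opad) ∥ H(inner) → 64 + 20 = 84 bytes.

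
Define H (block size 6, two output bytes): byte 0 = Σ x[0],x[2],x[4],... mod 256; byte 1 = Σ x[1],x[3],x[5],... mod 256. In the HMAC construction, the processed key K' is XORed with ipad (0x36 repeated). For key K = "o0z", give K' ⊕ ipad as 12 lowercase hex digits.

Key "o0z" = 6f 30 7a is 3 bytes ≤ B = 6; zero-pad to 6 bytes: K' = 6f 30 7a 00 00 00.
XOR each byte with 0x36: 6f⊕36=59, 30⊕36=06, 7a⊕36=4c, 00⊕36=36, 00⊕36=36, 00⊕36=36.

59064c363636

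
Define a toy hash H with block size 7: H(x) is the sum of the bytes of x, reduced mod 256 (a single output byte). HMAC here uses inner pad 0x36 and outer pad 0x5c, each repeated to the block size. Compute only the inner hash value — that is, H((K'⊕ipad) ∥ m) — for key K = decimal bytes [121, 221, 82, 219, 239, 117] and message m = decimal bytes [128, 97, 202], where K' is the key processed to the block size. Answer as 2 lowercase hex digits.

88

Key decimal bytes [121, 221, 82, 219, 239, 117] = 79 dd 52 db ef 75 is 6 bytes ≤ B = 7; zero-pad to 7 bytes: K' = 79 dd 52 db ef 75 00.
K' ⊕ ipad = 4f eb 64 ed d9 43 36.
Inner input = 4f eb 64 ed d9 43 36 ∥ 80 61 ca.
Inner hash: sum = 79+235+100+237+217+67+54+128+97+202 = 1416; mod 256 = 136 → 88.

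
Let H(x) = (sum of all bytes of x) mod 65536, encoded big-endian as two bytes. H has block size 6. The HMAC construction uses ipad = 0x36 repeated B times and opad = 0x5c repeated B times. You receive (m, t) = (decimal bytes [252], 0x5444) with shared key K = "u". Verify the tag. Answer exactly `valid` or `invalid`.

invalid

Key "u" = 75 is 1 byte ≤ B = 6; zero-pad to 6 bytes: K' = 75 00 00 00 00 00.
K' ⊕ ipad = 43 36 36 36 36 36; K' ⊕ opad = 29 5c 5c 5c 5c 5c.
Inner hash: sum = 67+54+54+54+54+54+252 = 589 → 02 4d.
Outer hash (recomputed tag): sum = 41+92+92+92+92+92+2+77 = 580 → 02 44.
Recomputed tag = 0244; claimed = 5444 → mismatch.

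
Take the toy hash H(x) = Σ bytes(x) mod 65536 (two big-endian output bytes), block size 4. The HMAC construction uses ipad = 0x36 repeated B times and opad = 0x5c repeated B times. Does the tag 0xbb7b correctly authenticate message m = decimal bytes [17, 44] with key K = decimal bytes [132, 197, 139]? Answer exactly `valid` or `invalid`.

Key decimal bytes [132, 197, 139] = 84 c5 8b is 3 bytes ≤ B = 4; zero-pad to 4 bytes: K' = 84 c5 8b 00.
K' ⊕ ipad = b2 f3 bd 36; K' ⊕ opad = d8 99 d7 5c.
Inner hash: sum = 178+243+189+54+17+44 = 725 → 02 d5.
Outer hash (recomputed tag): sum = 216+153+215+92+2+213 = 891 → 03 7b.
Recomputed tag = 037b; claimed = bb7b → mismatch.

invalid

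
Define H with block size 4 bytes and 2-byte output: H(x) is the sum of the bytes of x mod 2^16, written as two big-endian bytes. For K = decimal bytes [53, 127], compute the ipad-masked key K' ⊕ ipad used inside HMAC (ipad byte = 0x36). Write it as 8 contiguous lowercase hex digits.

03493636

Key decimal bytes [53, 127] = 35 7f is 2 bytes ≤ B = 4; zero-pad to 4 bytes: K' = 35 7f 00 00.
XOR each byte with 0x36: 35⊕36=03, 7f⊕36=49, 00⊕36=36, 00⊕36=36.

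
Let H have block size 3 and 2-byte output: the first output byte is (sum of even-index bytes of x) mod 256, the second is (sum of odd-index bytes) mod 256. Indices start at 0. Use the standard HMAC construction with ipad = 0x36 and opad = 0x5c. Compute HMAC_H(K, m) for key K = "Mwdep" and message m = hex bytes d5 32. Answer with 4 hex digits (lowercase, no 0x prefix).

98ff

Key "Mwdep" = 4d 77 64 65 70 is 5 bytes > B = 3, so hash it first: H(key) = 21 dc, then zero-pad to 3 bytes: K' = 21 dc 00.
K' ⊕ ipad = 17 ea 36.  K' ⊕ opad = 7d 80 5c.
Inner input = (K'⊕ipad) ∥ m = 17 ea 36 ∥ d5 32.
Inner hash: even-index sum = 127 mod 256 = 127; odd-index sum = 447 mod 256 = 191 → 7f bf.
Outer input = (K'⊕opad) ∥ inner = 7d 80 5c ∥ 7f bf.
Outer hash (tag): even-index sum = 408 mod 256 = 152; odd-index sum = 255 mod 256 = 255 → 98 ff.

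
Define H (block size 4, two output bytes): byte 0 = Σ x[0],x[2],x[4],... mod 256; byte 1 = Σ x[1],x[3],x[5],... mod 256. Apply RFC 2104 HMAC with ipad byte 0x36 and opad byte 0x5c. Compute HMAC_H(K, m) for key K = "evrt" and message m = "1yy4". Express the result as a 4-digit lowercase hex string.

a881

Key "evrt" = 65 76 72 74 is exactly B = 4 bytes: K' = 65 76 72 74.
K' ⊕ ipad = 53 40 44 42.  K' ⊕ opad = 39 2a 2e 28.
Inner input = (K'⊕ipad) ∥ m = 53 40 44 42 ∥ 31 79 79 34.
Inner hash: even-index sum = 321 mod 256 = 65; odd-index sum = 303 mod 256 = 47 → 41 2f.
Outer input = (K'⊕opad) ∥ inner = 39 2a 2e 28 ∥ 41 2f.
Outer hash (tag): even-index sum = 168 mod 256 = 168; odd-index sum = 129 mod 256 = 129 → a8 81.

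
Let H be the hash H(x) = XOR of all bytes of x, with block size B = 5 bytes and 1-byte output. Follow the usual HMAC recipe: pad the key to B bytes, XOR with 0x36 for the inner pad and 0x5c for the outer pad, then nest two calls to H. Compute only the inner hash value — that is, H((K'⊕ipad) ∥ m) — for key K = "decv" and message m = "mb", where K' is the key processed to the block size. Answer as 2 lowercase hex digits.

2d

Key "decv" = 64 65 63 76 is 4 bytes ≤ B = 5; zero-pad to 5 bytes: K' = 64 65 63 76 00.
K' ⊕ ipad = 52 53 55 40 36.
Inner input = 52 53 55 40 36 ∥ 6d 62.
Inner hash: XOR 52⊕53⊕55⊕40⊕36⊕6d⊕62 = 2d.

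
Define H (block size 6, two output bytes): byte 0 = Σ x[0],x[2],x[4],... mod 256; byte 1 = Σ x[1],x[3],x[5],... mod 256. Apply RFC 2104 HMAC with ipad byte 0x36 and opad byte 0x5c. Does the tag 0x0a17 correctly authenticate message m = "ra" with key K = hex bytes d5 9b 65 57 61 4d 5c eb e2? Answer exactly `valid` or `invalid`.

Key hex bytes d5 9b 65 57 61 4d 5c eb e2 is 9 bytes > B = 6, so hash it first: H(key) = d9 2a, then zero-pad to 6 bytes: K' = d9 2a 00 00 00 00.
K' ⊕ ipad = ef 1c 36 36 36 36; K' ⊕ opad = 85 76 5c 5c 5c 5c.
Inner hash: even-index sum = 461 mod 256 = 205; odd-index sum = 233 mod 256 = 233 → cd e9.
Outer hash (recomputed tag): even-index sum = 522 mod 256 = 10; odd-index sum = 535 mod 256 = 23 → 0a 17.
Recomputed tag = 0a17; claimed = 0a17 → match.

valid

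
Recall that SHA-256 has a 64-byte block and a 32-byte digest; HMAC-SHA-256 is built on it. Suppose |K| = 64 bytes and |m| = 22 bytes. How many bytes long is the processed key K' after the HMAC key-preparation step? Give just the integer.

64

Key is 64 ≤ 64 bytes, zero-padded: |K'| = 64.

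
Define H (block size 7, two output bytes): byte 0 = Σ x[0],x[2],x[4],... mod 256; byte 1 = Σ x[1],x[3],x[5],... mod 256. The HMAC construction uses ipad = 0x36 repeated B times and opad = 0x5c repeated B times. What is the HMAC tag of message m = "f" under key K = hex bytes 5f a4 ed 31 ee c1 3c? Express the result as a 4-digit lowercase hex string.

Key hex bytes 5f a4 ed 31 ee c1 3c is exactly B = 7 bytes: K' = 5f a4 ed 31 ee c1 3c.
K' ⊕ ipad = 69 92 db 07 d8 f7 0a.  K' ⊕ opad = 03 f8 b1 6d b2 9d 60.
Inner input = (K'⊕ipad) ∥ m = 69 92 db 07 d8 f7 0a ∥ 66.
Inner hash: even-index sum = 550 mod 256 = 38; odd-index sum = 502 mod 256 = 246 → 26 f6.
Outer input = (K'⊕opad) ∥ inner = 03 f8 b1 6d b2 9d 60 ∥ 26 f6.
Outer hash (tag): even-index sum = 700 mod 256 = 188; odd-index sum = 552 mod 256 = 40 → bc 28.

bc28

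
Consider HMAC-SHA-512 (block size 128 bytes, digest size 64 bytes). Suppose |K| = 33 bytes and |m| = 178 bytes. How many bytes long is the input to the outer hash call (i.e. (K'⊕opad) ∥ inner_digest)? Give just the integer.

Key is 33 ≤ 128 bytes, zero-padded: |K'| = 128.
Outer input = (K'⊕opad) ∥ H(inner) → 128 + 64 = 192 bytes.

192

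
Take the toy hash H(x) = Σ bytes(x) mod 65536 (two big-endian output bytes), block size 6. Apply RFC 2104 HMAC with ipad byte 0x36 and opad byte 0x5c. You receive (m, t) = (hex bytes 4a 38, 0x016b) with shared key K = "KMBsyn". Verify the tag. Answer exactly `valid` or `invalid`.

Key "KMBsyn" = 4b 4d 42 73 79 6e is exactly B = 6 bytes: K' = 4b 4d 42 73 79 6e.
K' ⊕ ipad = 7d 7b 74 45 4f 58; K' ⊕ opad = 17 11 1e 2f 25 32.
Inner hash: sum = 125+123+116+69+79+88+74+56 = 730 → 02 da.
Outer hash (recomputed tag): sum = 23+17+30+47+37+50+2+218 = 424 → 01 a8.
Recomputed tag = 01a8; claimed = 016b → mismatch.

invalid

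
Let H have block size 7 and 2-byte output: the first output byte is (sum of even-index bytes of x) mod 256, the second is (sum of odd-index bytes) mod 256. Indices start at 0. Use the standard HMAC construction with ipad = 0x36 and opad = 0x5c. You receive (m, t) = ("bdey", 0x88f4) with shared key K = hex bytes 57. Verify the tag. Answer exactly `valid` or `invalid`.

Key hex bytes 57 is 1 byte ≤ B = 7; zero-pad to 7 bytes: K' = 57 00 00 00 00 00 00.
K' ⊕ ipad = 61 36 36 36 36 36 36; K' ⊕ opad = 0b 5c 5c 5c 5c 5c 5c.
Inner hash: even-index sum = 480 mod 256 = 224; odd-index sum = 361 mod 256 = 105 → e0 69.
Outer hash (recomputed tag): even-index sum = 392 mod 256 = 136; odd-index sum = 500 mod 256 = 244 → 88 f4.
Recomputed tag = 88f4; claimed = 88f4 → match.

valid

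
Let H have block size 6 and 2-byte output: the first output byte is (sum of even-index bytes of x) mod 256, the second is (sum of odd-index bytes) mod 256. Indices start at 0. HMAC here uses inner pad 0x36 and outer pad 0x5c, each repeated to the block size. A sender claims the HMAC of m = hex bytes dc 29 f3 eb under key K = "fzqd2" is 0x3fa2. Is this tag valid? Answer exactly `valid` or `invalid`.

Key "fzqd2" = 66 7a 71 64 32 is 5 bytes ≤ B = 6; zero-pad to 6 bytes: K' = 66 7a 71 64 32 00.
K' ⊕ ipad = 50 4c 47 52 04 36; K' ⊕ opad = 3a 26 2d 38 6e 5c.
Inner hash: even-index sum = 618 mod 256 = 106; odd-index sum = 488 mod 256 = 232 → 6a e8.
Outer hash (recomputed tag): even-index sum = 319 mod 256 = 63; odd-index sum = 418 mod 256 = 162 → 3f a2.
Recomputed tag = 3fa2; claimed = 3fa2 → match.

valid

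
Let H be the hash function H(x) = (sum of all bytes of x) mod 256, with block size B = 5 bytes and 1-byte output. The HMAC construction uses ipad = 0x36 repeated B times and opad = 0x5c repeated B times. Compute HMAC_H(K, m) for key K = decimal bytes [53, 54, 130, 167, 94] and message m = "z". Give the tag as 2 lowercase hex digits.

d8

Key decimal bytes [53, 54, 130, 167, 94] = 35 36 82 a7 5e is exactly B = 5 bytes: K' = 35 36 82 a7 5e.
K' ⊕ ipad = 03 00 b4 91 68.  K' ⊕ opad = 69 6a de fb 02.
Inner input = (K'⊕ipad) ∥ m = 03 00 b4 91 68 ∥ 7a.
Inner hash: sum = 3+0+180+145+104+122 = 554; mod 256 = 42 → 2a.
Outer input = (K'⊕opad) ∥ inner = 69 6a de fb 02 ∥ 2a.
Outer hash (tag): sum = 105+106+222+251+2+42 = 728; mod 256 = 216 → d8.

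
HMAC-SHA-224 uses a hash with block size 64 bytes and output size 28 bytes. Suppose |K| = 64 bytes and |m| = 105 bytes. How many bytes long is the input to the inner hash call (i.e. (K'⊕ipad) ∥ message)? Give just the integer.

Key is 64 ≤ 64 bytes, zero-padded: |K'| = 64.
Inner input = (K'⊕ipad) ∥ m → 64 + 105 = 169 bytes.

169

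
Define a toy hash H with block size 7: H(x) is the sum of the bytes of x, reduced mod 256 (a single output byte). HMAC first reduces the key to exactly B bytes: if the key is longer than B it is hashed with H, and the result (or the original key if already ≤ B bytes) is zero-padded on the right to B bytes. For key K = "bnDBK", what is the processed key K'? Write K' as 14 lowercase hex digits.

Key "bnDBK" = 62 6e 44 42 4b is 5 bytes ≤ B = 7; zero-pad to 7 bytes: K' = 62 6e 44 42 4b 00 00.

626e44424b0000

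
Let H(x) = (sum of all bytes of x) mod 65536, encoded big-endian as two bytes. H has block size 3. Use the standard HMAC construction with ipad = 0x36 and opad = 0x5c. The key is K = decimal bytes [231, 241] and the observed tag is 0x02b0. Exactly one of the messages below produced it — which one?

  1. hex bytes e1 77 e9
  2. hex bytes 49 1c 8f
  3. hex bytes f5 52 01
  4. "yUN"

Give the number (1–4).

4

Key decimal bytes [231, 241] = e7 f1 is 2 bytes ≤ B = 3; zero-pad to 3 bytes: K' = e7 f1 00.
K' ⊕ ipad = d1 c7 36; K' ⊕ opad = bb ad 5c.
m1: inner = H(d1 c7 36 e1 77 e9) = 04 0f; tag = H(bb ad 5c 04 0f) = 01d7
m2: inner = H(d1 c7 36 49 1c 8f) = 02 c2; tag = H(bb ad 5c 02 c2) = 0288
m3: inner = H(d1 c7 36 f5 52 01) = 03 16; tag = H(bb ad 5c 03 16) = 01dd
m4: inner = H(d1 c7 36 79 55 4e) = 02 ea; tag = H(bb ad 5c 02 ea) = 02b0 ← matches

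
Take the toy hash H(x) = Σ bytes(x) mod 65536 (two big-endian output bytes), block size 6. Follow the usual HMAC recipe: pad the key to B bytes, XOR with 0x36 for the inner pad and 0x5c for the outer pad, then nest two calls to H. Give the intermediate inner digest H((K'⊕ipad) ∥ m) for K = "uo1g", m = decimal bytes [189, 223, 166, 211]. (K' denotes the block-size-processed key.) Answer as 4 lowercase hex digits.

0475

Key "uo1g" = 75 6f 31 67 is 4 bytes ≤ B = 6; zero-pad to 6 bytes: K' = 75 6f 31 67 00 00.
K' ⊕ ipad = 43 59 07 51 36 36.
Inner input = 43 59 07 51 36 36 ∥ bd df a6 d3.
Inner hash: sum = 67+89+7+81+54+54+189+223+166+211 = 1141 → 04 75.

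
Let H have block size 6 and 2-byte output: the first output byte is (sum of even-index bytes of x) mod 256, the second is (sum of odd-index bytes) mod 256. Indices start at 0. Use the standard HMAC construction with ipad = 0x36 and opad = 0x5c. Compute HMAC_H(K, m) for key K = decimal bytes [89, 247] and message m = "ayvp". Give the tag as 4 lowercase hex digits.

6f79

Key decimal bytes [89, 247] = 59 f7 is 2 bytes ≤ B = 6; zero-pad to 6 bytes: K' = 59 f7 00 00 00 00.
K' ⊕ ipad = 6f c1 36 36 36 36.  K' ⊕ opad = 05 ab 5c 5c 5c 5c.
Inner input = (K'⊕ipad) ∥ m = 6f c1 36 36 36 36 ∥ 61 79 76 70.
Inner hash: even-index sum = 434 mod 256 = 178; odd-index sum = 534 mod 256 = 22 → b2 16.
Outer input = (K'⊕opad) ∥ inner = 05 ab 5c 5c 5c 5c ∥ b2 16.
Outer hash (tag): even-index sum = 367 mod 256 = 111; odd-index sum = 377 mod 256 = 121 → 6f 79.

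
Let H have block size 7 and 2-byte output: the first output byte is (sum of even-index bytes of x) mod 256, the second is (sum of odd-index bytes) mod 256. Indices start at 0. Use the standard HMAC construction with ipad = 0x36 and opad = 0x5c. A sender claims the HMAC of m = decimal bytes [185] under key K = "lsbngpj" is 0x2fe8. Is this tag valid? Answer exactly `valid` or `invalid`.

Key "lsbngpj" = 6c 73 62 6e 67 70 6a is exactly B = 7 bytes: K' = 6c 73 62 6e 67 70 6a.
K' ⊕ ipad = 5a 45 54 58 51 46 5c; K' ⊕ opad = 30 2f 3e 32 3b 2c 36.
Inner hash: even-index sum = 347 mod 256 = 91; odd-index sum = 412 mod 256 = 156 → 5b 9c.
Outer hash (recomputed tag): even-index sum = 379 mod 256 = 123; odd-index sum = 232 mod 256 = 232 → 7b e8.
Recomputed tag = 7be8; claimed = 2fe8 → mismatch.

invalid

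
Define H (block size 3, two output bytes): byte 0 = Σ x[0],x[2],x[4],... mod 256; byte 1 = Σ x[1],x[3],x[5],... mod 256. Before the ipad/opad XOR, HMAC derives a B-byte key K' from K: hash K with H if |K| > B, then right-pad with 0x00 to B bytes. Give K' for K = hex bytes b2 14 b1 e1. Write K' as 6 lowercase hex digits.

63f500

|K| = 4 > B = 3, so first hash the key.
H(K): even-index sum = 355 mod 256 = 99; odd-index sum = 245 mod 256 = 245 → 63 f5.
Zero-pad H(K) = 63 f5 to 3 bytes: K' = 63 f5 00.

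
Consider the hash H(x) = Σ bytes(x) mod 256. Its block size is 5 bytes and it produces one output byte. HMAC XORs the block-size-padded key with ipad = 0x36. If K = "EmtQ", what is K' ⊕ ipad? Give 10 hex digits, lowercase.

735b426736

Key "EmtQ" = 45 6d 74 51 is 4 bytes ≤ B = 5; zero-pad to 5 bytes: K' = 45 6d 74 51 00.
XOR each byte with 0x36: 45⊕36=73, 6d⊕36=5b, 74⊕36=42, 51⊕36=67, 00⊕36=36.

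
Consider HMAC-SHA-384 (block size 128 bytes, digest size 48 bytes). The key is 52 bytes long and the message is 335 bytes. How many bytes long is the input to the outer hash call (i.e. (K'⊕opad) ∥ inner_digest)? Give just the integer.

Key is 52 ≤ 128 bytes, zero-padded: |K'| = 128.
Outer input = (K'⊕opad) ∥ H(inner) → 128 + 48 = 176 bytes.

176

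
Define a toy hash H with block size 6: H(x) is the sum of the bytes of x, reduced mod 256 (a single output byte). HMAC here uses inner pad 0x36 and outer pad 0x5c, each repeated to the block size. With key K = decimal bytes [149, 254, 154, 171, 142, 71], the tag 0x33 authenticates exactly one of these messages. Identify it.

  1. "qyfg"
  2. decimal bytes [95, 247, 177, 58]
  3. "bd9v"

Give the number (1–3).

Key decimal bytes [149, 254, 154, 171, 142, 71] = 95 fe 9a ab 8e 47 is exactly B = 6 bytes: K' = 95 fe 9a ab 8e 47.
K' ⊕ ipad = a3 c8 ac 9d b8 71; K' ⊕ opad = c9 a2 c6 f7 d2 1b.
m1: inner = H(a3 c8 ac 9d b8 71 71 79 66 67) = 94; tag = H(c9 a2 c6 f7 d2 1b 94) = a9
m2: inner = H(a3 c8 ac 9d b8 71 5f f7 b1 3a) = 1e; tag = H(c9 a2 c6 f7 d2 1b 1e) = 33 ← matches
m3: inner = H(a3 c8 ac 9d b8 71 62 64 39 76) = 52; tag = H(c9 a2 c6 f7 d2 1b 52) = 67

2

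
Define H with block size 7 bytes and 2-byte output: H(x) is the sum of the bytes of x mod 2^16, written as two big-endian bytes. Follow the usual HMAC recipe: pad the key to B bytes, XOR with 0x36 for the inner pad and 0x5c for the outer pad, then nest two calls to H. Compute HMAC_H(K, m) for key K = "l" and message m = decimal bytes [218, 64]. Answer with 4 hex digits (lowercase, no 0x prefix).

0312

Key "l" = 6c is 1 byte ≤ B = 7; zero-pad to 7 bytes: K' = 6c 00 00 00 00 00 00.
K' ⊕ ipad = 5a 36 36 36 36 36 36.  K' ⊕ opad = 30 5c 5c 5c 5c 5c 5c.
Inner input = (K'⊕ipad) ∥ m = 5a 36 36 36 36 36 36 ∥ da 40.
Inner hash: sum = 90+54+54+54+54+54+54+218+64 = 696 → 02 b8.
Outer input = (K'⊕opad) ∥ inner = 30 5c 5c 5c 5c 5c 5c ∥ 02 b8.
Outer hash (tag): sum = 48+92+92+92+92+92+92+2+184 = 786 → 03 12.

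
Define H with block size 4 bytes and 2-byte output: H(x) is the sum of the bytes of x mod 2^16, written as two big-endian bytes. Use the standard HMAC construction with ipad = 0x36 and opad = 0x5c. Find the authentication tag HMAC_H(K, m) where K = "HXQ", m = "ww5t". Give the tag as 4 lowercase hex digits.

00a4

Key "HXQ" = 48 58 51 is 3 bytes ≤ B = 4; zero-pad to 4 bytes: K' = 48 58 51 00.
K' ⊕ ipad = 7e 6e 67 36.  K' ⊕ opad = 14 04 0d 5c.
Inner input = (K'⊕ipad) ∥ m = 7e 6e 67 36 ∥ 77 77 35 74.
Inner hash: sum = 126+110+103+54+119+119+53+116 = 800 → 03 20.
Outer input = (K'⊕opad) ∥ inner = 14 04 0d 5c ∥ 03 20.
Outer hash (tag): sum = 20+4+13+92+3+32 = 164 → 00 a4.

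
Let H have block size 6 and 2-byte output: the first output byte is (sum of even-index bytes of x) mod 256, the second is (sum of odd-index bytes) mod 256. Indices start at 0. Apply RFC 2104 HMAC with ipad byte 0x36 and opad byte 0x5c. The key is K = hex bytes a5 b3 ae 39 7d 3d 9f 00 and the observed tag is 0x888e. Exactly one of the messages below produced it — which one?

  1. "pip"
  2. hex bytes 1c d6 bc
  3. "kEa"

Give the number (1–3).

Key hex bytes a5 b3 ae 39 7d 3d 9f 00 is 8 bytes > B = 6, so hash it first: H(key) = 6f 29, then zero-pad to 6 bytes: K' = 6f 29 00 00 00 00.
K' ⊕ ipad = 59 1f 36 36 36 36; K' ⊕ opad = 33 75 5c 5c 5c 5c.
m1: inner = H(59 1f 36 36 36 36 70 69 70) = a5 f4; tag = H(33 75 5c 5c 5c 5c a5 f4) = 9021
m2: inner = H(59 1f 36 36 36 36 1c d6 bc) = 9d 61; tag = H(33 75 5c 5c 5c 5c 9d 61) = 888e ← matches
m3: inner = H(59 1f 36 36 36 36 6b 45 61) = 91 d0; tag = H(33 75 5c 5c 5c 5c 91 d0) = 7cfd

2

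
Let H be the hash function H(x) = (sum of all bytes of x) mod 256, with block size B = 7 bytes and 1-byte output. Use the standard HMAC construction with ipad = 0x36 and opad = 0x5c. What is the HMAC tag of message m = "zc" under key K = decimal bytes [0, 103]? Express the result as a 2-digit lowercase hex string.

d5

Key decimal bytes [0, 103] = 00 67 is 2 bytes ≤ B = 7; zero-pad to 7 bytes: K' = 00 67 00 00 00 00 00.
K' ⊕ ipad = 36 51 36 36 36 36 36.  K' ⊕ opad = 5c 3b 5c 5c 5c 5c 5c.
Inner input = (K'⊕ipad) ∥ m = 36 51 36 36 36 36 36 ∥ 7a 63.
Inner hash: sum = 54+81+54+54+54+54+54+122+99 = 626; mod 256 = 114 → 72.
Outer input = (K'⊕opad) ∥ inner = 5c 3b 5c 5c 5c 5c 5c ∥ 72.
Outer hash (tag): sum = 92+59+92+92+92+92+92+114 = 725; mod 256 = 213 → d5.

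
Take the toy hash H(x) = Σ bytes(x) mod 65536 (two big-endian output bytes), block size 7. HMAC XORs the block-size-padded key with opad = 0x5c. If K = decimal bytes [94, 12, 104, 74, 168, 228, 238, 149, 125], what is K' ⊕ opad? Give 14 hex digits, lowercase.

58f45c5c5c5c5c

Key decimal bytes [94, 12, 104, 74, 168, 228, 238, 149, 125] = 5e 0c 68 4a a8 e4 ee 95 7d is 9 bytes > B = 7, so hash it first: H(key) = 04 a8, then zero-pad to 7 bytes: K' = 04 a8 00 00 00 00 00.
XOR each byte with 0x5c: 04⊕5c=58, a8⊕5c=f4, 00⊕5c=5c, 00⊕5c=5c, 00⊕5c=5c, 00⊕5c=5c, 00⊕5c=5c.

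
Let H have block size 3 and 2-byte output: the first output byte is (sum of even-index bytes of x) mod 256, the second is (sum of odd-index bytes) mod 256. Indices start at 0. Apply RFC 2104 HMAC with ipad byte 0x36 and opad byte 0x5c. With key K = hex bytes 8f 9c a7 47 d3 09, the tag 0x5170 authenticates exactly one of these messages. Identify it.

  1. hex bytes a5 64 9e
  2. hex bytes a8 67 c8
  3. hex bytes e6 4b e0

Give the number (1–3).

3

Key hex bytes 8f 9c a7 47 d3 09 is 6 bytes > B = 3, so hash it first: H(key) = 09 ec, then zero-pad to 3 bytes: K' = 09 ec 00.
K' ⊕ ipad = 3f da 36; K' ⊕ opad = 55 b0 5c.
m1: inner = H(3f da 36 a5 64 9e) = d9 1d; tag = H(55 b0 5c d9 1d) = ce89
m2: inner = H(3f da 36 a8 67 c8) = dc 4a; tag = H(55 b0 5c dc 4a) = fb8c
m3: inner = H(3f da 36 e6 4b e0) = c0 a0; tag = H(55 b0 5c c0 a0) = 5170 ← matches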